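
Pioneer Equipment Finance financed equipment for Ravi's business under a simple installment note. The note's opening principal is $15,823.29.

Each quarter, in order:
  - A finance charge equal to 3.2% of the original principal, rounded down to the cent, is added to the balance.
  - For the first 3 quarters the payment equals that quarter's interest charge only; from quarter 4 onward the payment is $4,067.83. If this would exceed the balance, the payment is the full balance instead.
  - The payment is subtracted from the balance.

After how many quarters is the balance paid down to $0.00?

8

# | Opening | Interest | Payment | End bal
1 | $15,823.29 | $506.34 | $506.34 | $15,823.29
2 | $15,823.29 | $506.34 | $506.34 | $15,823.29
3 | $15,823.29 | $506.34 | $506.34 | $15,823.29
4 | $15,823.29 | $506.34 | $4,067.83 | $12,261.80
5 | $12,261.80 | $506.34 | $4,067.83 | $8,700.31
6 | $8,700.31 | $506.34 | $4,067.83 | $5,138.82
7 | $5,138.82 | $506.34 | $4,067.83 | $1,577.33
8 | $1,577.33 | $506.34 | $2,083.67 | $0.00
Balance reaches $0.00 in quarter 8.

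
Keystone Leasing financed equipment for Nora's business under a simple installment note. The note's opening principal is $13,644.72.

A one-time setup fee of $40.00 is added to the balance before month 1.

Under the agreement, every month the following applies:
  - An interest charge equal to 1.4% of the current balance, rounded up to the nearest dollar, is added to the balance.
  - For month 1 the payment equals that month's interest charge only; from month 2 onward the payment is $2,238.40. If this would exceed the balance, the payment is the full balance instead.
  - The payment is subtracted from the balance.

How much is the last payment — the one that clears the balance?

# | Opening | Interest | Payment | End bal
1 | $13,684.72 | $192.00 | $192.00 | $13,684.72
2 | $13,684.72 | $192.00 | $2,238.40 | $11,638.32
3 | $11,638.32 | $163.00 | $2,238.40 | $9,562.92
4 | $9,562.92 | $134.00 | $2,238.40 | $7,458.52
5 | $7,458.52 | $105.00 | $2,238.40 | $5,325.12
6 | $5,325.12 | $75.00 | $2,238.40 | $3,161.72
7 | $3,161.72 | $45.00 | $2,238.40 | $968.32
8 | $968.32 | $14.00 | $982.32 | $0.00

$982.32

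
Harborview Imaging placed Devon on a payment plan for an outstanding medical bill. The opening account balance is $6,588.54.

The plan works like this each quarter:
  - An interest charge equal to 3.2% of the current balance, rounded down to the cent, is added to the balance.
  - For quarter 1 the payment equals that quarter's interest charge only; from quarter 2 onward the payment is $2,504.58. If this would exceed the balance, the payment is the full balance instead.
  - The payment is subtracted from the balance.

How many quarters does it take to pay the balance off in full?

# | Opening | Interest | Payment | End bal
1 | $6,588.54 | $210.83 | $210.83 | $6,588.54
2 | $6,588.54 | $210.83 | $2,504.58 | $4,294.79
3 | $4,294.79 | $137.43 | $2,504.58 | $1,927.64
4 | $1,927.64 | $61.68 | $1,989.32 | $0.00
Balance reaches $0.00 in quarter 4.

4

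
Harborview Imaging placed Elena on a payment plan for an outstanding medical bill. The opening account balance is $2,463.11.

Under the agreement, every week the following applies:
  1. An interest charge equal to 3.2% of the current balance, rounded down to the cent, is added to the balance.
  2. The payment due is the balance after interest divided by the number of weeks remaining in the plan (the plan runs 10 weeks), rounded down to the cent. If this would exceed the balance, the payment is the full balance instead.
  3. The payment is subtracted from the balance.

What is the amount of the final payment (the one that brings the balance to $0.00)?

Week 1: $2,463.11 +$78.81 interest = $2,541.92; pay $254.19 → $2,287.73
Week 2: $2,287.73 +$73.20 interest = $2,360.93; pay $262.32 → $2,098.61
Week 3: $2,098.61 +$67.15 interest = $2,165.76; pay $270.72 → $1,895.04
Week 4: $1,895.04 +$60.64 interest = $1,955.68; pay $279.38 → $1,676.30
Week 5: $1,676.30 +$53.64 interest = $1,729.94; pay $288.32 → $1,441.62
Week 6: $1,441.62 +$46.13 interest = $1,487.75; pay $297.55 → $1,190.20
Week 7: $1,190.20 +$38.08 interest = $1,228.28; pay $307.07 → $921.21
Week 8: $921.21 +$29.47 interest = $950.68; pay $316.89 → $633.79
Week 9: $633.79 +$20.28 interest = $654.07; pay $327.03 → $327.04
Week 10: $327.04 +$10.46 interest = $337.50; pay $337.50 → $0.00

$337.50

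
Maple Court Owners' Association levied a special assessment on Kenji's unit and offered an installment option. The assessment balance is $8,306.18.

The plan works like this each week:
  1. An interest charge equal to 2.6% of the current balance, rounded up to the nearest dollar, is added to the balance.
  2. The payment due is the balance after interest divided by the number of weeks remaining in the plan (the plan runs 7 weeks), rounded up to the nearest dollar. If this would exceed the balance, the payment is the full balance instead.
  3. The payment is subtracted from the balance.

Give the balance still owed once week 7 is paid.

Week 1: $8,306.18 +$216.00 interest = $8,522.18; pay $1,218.00 → $7,304.18
Week 2: $7,304.18 +$190.00 interest = $7,494.18; pay $1,250.00 → $6,244.18
Week 3: $6,244.18 +$163.00 interest = $6,407.18; pay $1,282.00 → $5,125.18
Week 4: $5,125.18 +$134.00 interest = $5,259.18; pay $1,315.00 → $3,944.18
Week 5: $3,944.18 +$103.00 interest = $4,047.18; pay $1,350.00 → $2,697.18
Week 6: $2,697.18 +$71.00 interest = $2,768.18; pay $1,385.00 → $1,383.18
Week 7: $1,383.18 +$36.00 interest = $1,419.18; pay $1,419.18 → $0.00

$0.00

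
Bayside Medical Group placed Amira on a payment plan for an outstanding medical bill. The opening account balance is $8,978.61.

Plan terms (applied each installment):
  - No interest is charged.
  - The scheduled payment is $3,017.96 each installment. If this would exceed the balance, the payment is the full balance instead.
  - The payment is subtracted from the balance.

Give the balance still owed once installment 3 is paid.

$0.00

Installment 1: $8,978.61 − $3,017.96 → $5,960.65
Installment 2: $5,960.65 − $3,017.96 → $2,942.69
Installment 3: $2,942.69 − $2,942.69 → $0.00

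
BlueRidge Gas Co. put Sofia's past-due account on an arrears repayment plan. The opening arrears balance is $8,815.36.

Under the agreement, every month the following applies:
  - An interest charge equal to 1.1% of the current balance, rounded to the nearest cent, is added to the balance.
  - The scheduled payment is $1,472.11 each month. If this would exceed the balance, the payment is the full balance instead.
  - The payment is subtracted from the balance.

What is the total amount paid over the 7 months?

Month 1: opening $8,815.36; interest $96.97 → $8,912.33; payment $1,472.11; balance $7,440.22
Month 2: opening $7,440.22; interest $81.84 → $7,522.06; payment $1,472.11; balance $6,049.95
Month 3: opening $6,049.95; interest $66.55 → $6,116.50; payment $1,472.11; balance $4,644.39
Month 4: opening $4,644.39; interest $51.09 → $4,695.48; payment $1,472.11; balance $3,223.37
Month 5: opening $3,223.37; interest $35.46 → $3,258.83; payment $1,472.11; balance $1,786.72
Month 6: opening $1,786.72; interest $19.65 → $1,806.37; payment $1,472.11; balance $334.26
Month 7: opening $334.26; interest $3.68 → $337.94; payment $337.94; balance $0.00
Total paid: $9,170.60

$9,170.60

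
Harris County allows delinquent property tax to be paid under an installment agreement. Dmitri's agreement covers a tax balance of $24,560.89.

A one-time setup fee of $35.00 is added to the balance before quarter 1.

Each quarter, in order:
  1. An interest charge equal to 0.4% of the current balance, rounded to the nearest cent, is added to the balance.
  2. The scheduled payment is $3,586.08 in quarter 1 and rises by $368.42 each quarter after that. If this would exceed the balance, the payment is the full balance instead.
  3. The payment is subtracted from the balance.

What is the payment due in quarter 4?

Quarter 1: opening $24,595.89; interest $98.38 → $24,694.27; payment $3,586.08; balance $21,108.19
Quarter 2: opening $21,108.19; interest $84.43 → $21,192.62; payment $3,954.50; balance $17,238.12
Quarter 3: opening $17,238.12; interest $68.95 → $17,307.07; payment $4,322.92; balance $12,984.15
Quarter 4: opening $12,984.15; interest $51.94 → $13,036.09; payment $4,691.34; balance $8,344.75

$4,691.34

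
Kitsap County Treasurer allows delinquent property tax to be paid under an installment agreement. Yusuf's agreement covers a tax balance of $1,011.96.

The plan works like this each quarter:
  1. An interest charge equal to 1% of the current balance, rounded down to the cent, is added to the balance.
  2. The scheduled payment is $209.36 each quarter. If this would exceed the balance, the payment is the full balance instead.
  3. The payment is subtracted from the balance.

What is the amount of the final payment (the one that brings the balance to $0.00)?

# | Opening | Interest | Payment | End bal
1 | $1,011.96 | $10.11 | $209.36 | $812.71
2 | $812.71 | $8.12 | $209.36 | $611.47
3 | $611.47 | $6.11 | $209.36 | $408.22
4 | $408.22 | $4.08 | $209.36 | $202.94
5 | $202.94 | $2.02 | $204.96 | $0.00

$204.96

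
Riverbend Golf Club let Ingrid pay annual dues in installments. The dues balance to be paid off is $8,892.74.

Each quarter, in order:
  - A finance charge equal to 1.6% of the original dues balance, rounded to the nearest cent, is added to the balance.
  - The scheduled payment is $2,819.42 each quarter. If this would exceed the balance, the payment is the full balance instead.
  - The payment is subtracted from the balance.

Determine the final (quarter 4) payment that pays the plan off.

Quarter 1: $8,892.74 +$142.28 interest = $9,035.02; pay $2,819.42 → $6,215.60
Quarter 2: $6,215.60 +$142.28 interest = $6,357.88; pay $2,819.42 → $3,538.46
Quarter 3: $3,538.46 +$142.28 interest = $3,680.74; pay $2,819.42 → $861.32
Quarter 4: $861.32 +$142.28 interest = $1,003.60; pay $1,003.60 → $0.00

$1,003.60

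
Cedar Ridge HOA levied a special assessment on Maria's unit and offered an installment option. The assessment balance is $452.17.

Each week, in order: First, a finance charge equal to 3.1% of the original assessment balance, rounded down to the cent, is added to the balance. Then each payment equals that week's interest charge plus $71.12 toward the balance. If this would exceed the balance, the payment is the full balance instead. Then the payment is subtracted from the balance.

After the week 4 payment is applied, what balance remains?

Week 1: $452.17 +$14.01 interest = $466.18; pay $85.13 → $381.05
Week 2: $381.05 +$14.01 interest = $395.06; pay $85.13 → $309.93
Week 3: $309.93 +$14.01 interest = $323.94; pay $85.13 → $238.81
Week 4: $238.81 +$14.01 interest = $252.82; pay $85.13 → $167.69

$167.69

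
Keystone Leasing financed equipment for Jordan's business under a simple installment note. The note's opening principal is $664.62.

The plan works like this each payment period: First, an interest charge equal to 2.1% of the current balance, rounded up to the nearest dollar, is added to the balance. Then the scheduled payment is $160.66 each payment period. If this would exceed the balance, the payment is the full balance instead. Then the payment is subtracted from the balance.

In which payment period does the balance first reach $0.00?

5

# | Opening | Interest | Payment | End bal
1 | $664.62 | $14.00 | $160.66 | $517.96
2 | $517.96 | $11.00 | $160.66 | $368.30
3 | $368.30 | $8.00 | $160.66 | $215.64
4 | $215.64 | $5.00 | $160.66 | $59.98
5 | $59.98 | $2.00 | $61.98 | $0.00
Balance reaches $0.00 in payment period 5.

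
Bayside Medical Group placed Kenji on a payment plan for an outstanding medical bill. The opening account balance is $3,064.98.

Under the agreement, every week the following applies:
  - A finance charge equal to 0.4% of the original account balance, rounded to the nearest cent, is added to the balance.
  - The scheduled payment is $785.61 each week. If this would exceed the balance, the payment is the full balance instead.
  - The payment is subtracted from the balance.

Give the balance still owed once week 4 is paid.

$0.00

# | Opening | Interest | Payment | End bal
1 | $3,064.98 | $12.26 | $785.61 | $2,291.63
2 | $2,291.63 | $12.26 | $785.61 | $1,518.28
3 | $1,518.28 | $12.26 | $785.61 | $744.93
4 | $744.93 | $12.26 | $757.19 | $0.00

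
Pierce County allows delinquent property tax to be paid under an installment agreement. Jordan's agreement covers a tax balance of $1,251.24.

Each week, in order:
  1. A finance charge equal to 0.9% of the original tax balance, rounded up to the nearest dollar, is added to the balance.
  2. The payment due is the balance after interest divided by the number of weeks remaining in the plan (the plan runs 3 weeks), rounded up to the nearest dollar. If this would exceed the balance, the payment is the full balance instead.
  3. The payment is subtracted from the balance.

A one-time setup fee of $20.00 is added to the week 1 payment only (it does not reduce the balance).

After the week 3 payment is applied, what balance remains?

Week 1: $1,251.24 +$12.00 interest = $1,263.24; pay $422.00 (+ $20.00 fee) → $841.24
Week 2: $841.24 +$12.00 interest = $853.24; pay $427.00 → $426.24
Week 3: $426.24 +$12.00 interest = $438.24; pay $438.24 → $0.00

$0.00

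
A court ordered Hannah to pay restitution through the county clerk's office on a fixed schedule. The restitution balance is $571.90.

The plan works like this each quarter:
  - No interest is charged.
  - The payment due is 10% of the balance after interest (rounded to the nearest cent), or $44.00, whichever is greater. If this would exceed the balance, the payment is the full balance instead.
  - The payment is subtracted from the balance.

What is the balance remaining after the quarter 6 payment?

Quarter 1: opening $571.90; payment $57.19; balance $514.71
Quarter 2: opening $514.71; payment $51.47; balance $463.24
Quarter 3: opening $463.24; payment $46.32; balance $416.92
Quarter 4: opening $416.92; payment $44.00; balance $372.92
Quarter 5: opening $372.92; payment $44.00; balance $328.92
Quarter 6: opening $328.92; payment $44.00; balance $284.92

$284.92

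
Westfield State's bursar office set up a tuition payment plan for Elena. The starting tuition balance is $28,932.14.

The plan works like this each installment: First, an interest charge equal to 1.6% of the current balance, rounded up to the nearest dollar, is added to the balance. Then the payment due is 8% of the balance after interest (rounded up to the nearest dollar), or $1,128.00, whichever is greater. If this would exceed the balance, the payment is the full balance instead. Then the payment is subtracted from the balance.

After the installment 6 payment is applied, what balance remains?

# | Opening | Interest | Payment | End bal
1 | $28,932.14 | $463.00 | $2,352.00 | $27,043.14
2 | $27,043.14 | $433.00 | $2,199.00 | $25,277.14
3 | $25,277.14 | $405.00 | $2,055.00 | $23,627.14
4 | $23,627.14 | $379.00 | $1,921.00 | $22,085.14
5 | $22,085.14 | $354.00 | $1,796.00 | $20,643.14
6 | $20,643.14 | $331.00 | $1,678.00 | $19,296.14

$19,296.14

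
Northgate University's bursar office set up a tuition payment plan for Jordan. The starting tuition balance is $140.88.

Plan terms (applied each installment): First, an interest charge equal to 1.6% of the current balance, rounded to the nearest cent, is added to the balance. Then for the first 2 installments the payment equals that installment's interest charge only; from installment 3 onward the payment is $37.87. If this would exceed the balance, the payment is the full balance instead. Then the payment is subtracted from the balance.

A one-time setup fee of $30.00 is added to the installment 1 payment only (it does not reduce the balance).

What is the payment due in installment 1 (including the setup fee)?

# | Opening | Interest | Payment | Fee | End bal
1 | $140.88 | $2.25 | $2.25 | $30.00 | $140.88

$32.25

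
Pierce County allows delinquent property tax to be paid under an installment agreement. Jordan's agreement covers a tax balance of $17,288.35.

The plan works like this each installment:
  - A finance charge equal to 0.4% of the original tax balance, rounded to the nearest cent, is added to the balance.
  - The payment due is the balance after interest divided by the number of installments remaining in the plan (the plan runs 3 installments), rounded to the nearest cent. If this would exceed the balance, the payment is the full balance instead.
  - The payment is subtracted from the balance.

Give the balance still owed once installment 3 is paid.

Installment 1: opening $17,288.35; interest $69.15 → $17,357.50; payment $5,785.83; balance $11,571.67
Installment 2: opening $11,571.67; interest $69.15 → $11,640.82; payment $5,820.41; balance $5,820.41
Installment 3: opening $5,820.41; interest $69.15 → $5,889.56; payment $5,889.56; balance $0.00

$0.00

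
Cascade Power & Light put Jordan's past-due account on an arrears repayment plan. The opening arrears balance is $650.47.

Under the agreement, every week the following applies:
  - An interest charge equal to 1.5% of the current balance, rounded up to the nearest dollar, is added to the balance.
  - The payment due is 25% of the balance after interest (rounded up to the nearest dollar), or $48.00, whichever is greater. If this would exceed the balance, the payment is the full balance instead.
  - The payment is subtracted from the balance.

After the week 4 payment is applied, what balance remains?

$218.47

Week 1: opening $650.47; interest $10.00 → $660.47; payment $166.00; balance $494.47
Week 2: opening $494.47; interest $8.00 → $502.47; payment $126.00; balance $376.47
Week 3: opening $376.47; interest $6.00 → $382.47; payment $96.00; balance $286.47
Week 4: opening $286.47; interest $5.00 → $291.47; payment $73.00; balance $218.47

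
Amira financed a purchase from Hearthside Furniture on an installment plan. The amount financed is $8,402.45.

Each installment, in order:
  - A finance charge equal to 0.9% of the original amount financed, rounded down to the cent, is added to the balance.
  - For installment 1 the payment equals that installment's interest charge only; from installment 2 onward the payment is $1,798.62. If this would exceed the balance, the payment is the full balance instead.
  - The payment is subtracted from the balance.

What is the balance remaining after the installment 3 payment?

Installment 1: opening $8,402.45; interest $75.62 → $8,478.07; payment $75.62; balance $8,402.45
Installment 2: opening $8,402.45; interest $75.62 → $8,478.07; payment $1,798.62; balance $6,679.45
Installment 3: opening $6,679.45; interest $75.62 → $6,755.07; payment $1,798.62; balance $4,956.45

$4,956.45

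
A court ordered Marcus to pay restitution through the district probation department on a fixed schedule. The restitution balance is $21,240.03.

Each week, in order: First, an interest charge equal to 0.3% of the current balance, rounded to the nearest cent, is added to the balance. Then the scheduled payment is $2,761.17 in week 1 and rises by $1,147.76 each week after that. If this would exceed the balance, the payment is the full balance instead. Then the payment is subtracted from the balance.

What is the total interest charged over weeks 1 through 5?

# | Opening | Interest | Payment | End bal
1 | $21,240.03 | $63.72 | $2,761.17 | $18,542.58
2 | $18,542.58 | $55.63 | $3,908.93 | $14,689.28
3 | $14,689.28 | $44.07 | $5,056.69 | $9,676.66
4 | $9,676.66 | $29.03 | $6,204.45 | $3,501.24
5 | $3,501.24 | $10.50 | $3,511.74 | $0.00
Total interest: $63.72 + $55.63 + $44.07 + $29.03 + $10.50 = $202.95

$202.95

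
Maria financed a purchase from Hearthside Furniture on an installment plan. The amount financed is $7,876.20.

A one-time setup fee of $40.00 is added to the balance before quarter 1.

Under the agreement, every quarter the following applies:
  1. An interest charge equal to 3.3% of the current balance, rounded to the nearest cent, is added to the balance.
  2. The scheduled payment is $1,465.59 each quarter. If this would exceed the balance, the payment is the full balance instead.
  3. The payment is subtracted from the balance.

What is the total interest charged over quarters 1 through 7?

Quarter 1: $7,916.20 +$261.23 interest = $8,177.43; pay $1,465.59 → $6,711.84
Quarter 2: $6,711.84 +$221.49 interest = $6,933.33; pay $1,465.59 → $5,467.74
Quarter 3: $5,467.74 +$180.44 interest = $5,648.18; pay $1,465.59 → $4,182.59
Quarter 4: $4,182.59 +$138.03 interest = $4,320.62; pay $1,465.59 → $2,855.03
Quarter 5: $2,855.03 +$94.22 interest = $2,949.25; pay $1,465.59 → $1,483.66
Quarter 6: $1,483.66 +$48.96 interest = $1,532.62; pay $1,465.59 → $67.03
Quarter 7: $67.03 +$2.21 interest = $69.24; pay $69.24 → $0.00
Total interest: $261.23 + $221.49 + $180.44 + $138.03 + $94.22 + $48.96 + $2.21 = $946.58

$946.58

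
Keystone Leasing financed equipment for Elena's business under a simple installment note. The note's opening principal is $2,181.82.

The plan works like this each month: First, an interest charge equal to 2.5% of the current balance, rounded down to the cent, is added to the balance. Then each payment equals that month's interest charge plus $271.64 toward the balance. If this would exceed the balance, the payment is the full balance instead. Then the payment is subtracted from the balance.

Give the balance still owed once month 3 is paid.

# | Opening | Interest | Payment | End bal
1 | $2,181.82 | $54.54 | $326.18 | $1,910.18
2 | $1,910.18 | $47.75 | $319.39 | $1,638.54
3 | $1,638.54 | $40.96 | $312.60 | $1,366.90

$1,366.90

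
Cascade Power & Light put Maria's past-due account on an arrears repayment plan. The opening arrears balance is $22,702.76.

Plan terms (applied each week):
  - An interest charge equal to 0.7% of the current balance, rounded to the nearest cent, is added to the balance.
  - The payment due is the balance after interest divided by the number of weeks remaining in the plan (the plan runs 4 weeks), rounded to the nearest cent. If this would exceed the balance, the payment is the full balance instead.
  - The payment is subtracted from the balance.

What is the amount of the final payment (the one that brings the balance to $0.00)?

Week 1: $22,702.76 +$158.92 interest = $22,861.68; pay $5,715.42 → $17,146.26
Week 2: $17,146.26 +$120.02 interest = $17,266.28; pay $5,755.43 → $11,510.85
Week 3: $11,510.85 +$80.58 interest = $11,591.43; pay $5,795.72 → $5,795.71
Week 4: $5,795.71 +$40.57 interest = $5,836.28; pay $5,836.28 → $0.00

$5,836.28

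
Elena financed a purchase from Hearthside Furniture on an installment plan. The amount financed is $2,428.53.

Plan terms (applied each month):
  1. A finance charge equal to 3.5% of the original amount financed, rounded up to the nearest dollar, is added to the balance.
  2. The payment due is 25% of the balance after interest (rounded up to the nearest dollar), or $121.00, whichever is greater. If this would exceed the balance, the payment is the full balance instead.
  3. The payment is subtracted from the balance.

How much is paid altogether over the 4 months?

$1,827.00

Month 1: opening $2,428.53; interest $85.00 → $2,513.53; payment $629.00; balance $1,884.53
Month 2: opening $1,884.53; interest $85.00 → $1,969.53; payment $493.00; balance $1,476.53
Month 3: opening $1,476.53; interest $85.00 → $1,561.53; payment $391.00; balance $1,170.53
Month 4: opening $1,170.53; interest $85.00 → $1,255.53; payment $314.00; balance $941.53
Total paid: $1,827.00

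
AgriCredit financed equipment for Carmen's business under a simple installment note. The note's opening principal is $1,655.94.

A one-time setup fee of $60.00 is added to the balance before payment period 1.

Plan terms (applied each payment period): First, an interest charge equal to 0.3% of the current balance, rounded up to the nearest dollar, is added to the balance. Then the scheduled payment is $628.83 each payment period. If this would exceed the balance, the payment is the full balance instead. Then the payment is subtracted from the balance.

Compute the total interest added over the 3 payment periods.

# | Opening | Interest | Payment | End bal
1 | $1,715.94 | $6.00 | $628.83 | $1,093.11
2 | $1,093.11 | $4.00 | $628.83 | $468.28
3 | $468.28 | $2.00 | $470.28 | $0.00
Total interest: $6.00 + $4.00 + $2.00 = $12.00

$12.00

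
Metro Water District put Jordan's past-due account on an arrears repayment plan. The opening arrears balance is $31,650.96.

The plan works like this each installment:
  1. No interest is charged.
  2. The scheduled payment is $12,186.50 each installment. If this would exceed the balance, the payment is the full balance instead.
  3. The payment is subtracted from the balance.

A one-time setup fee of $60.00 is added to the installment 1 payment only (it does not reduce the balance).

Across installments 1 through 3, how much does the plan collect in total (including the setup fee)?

$31,710.96

Installment 1: opening $31,650.96; payment $12,186.50 (+ $60.00 fee); balance $19,464.46
Installment 2: opening $19,464.46; payment $12,186.50; balance $7,277.96
Installment 3: opening $7,277.96; payment $7,277.96; balance $0.00
Total paid: $31,710.96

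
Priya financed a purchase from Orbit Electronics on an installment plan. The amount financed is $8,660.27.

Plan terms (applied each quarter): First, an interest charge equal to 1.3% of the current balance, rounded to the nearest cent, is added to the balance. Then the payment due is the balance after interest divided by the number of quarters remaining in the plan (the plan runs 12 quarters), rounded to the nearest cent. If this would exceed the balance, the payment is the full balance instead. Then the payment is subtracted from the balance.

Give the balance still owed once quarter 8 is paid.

# | Opening | Interest | Payment | End bal
1 | $8,660.27 | $112.58 | $731.07 | $8,041.78
2 | $8,041.78 | $104.54 | $740.57 | $7,405.75
3 | $7,405.75 | $96.27 | $750.20 | $6,751.82
4 | $6,751.82 | $87.77 | $759.95 | $6,079.64
5 | $6,079.64 | $79.04 | $769.84 | $5,388.84
6 | $5,388.84 | $70.05 | $779.84 | $4,679.05
7 | $4,679.05 | $60.83 | $789.98 | $3,949.90
8 | $3,949.90 | $51.35 | $800.25 | $3,201.00

$3,201.00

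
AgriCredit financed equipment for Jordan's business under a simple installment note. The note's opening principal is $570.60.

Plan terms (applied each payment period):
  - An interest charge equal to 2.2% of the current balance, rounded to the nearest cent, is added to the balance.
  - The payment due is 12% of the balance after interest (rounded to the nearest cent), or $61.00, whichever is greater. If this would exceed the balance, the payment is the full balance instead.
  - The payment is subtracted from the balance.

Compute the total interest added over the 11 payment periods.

$72.80

# | Opening | Interest | Payment | End bal
1 | $570.60 | $12.55 | $69.98 | $513.17
2 | $513.17 | $11.29 | $62.94 | $461.52
3 | $461.52 | $10.15 | $61.00 | $410.67
4 | $410.67 | $9.03 | $61.00 | $358.70
5 | $358.70 | $7.89 | $61.00 | $305.59
6 | $305.59 | $6.72 | $61.00 | $251.31
7 | $251.31 | $5.53 | $61.00 | $195.84
8 | $195.84 | $4.31 | $61.00 | $139.15
9 | $139.15 | $3.06 | $61.00 | $81.21
10 | $81.21 | $1.79 | $61.00 | $22.00
11 | $22.00 | $0.48 | $22.48 | $0.00
Total interest: $12.55 + $11.29 + $10.15 + $9.03 + $7.89 + $6.72 + $5.53 + $4.31 + $3.06 + $1.79 + $0.48 = $72.80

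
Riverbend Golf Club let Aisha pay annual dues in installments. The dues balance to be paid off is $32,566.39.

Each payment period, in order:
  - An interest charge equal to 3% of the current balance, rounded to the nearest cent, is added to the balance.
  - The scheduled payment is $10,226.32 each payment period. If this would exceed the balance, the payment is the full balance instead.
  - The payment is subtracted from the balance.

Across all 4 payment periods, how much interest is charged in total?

Payment period 1: opening $32,566.39; interest $976.99 → $33,543.38; payment $10,226.32; balance $23,317.06
Payment period 2: opening $23,317.06; interest $699.51 → $24,016.57; payment $10,226.32; balance $13,790.25
Payment period 3: opening $13,790.25; interest $413.71 → $14,203.96; payment $10,226.32; balance $3,977.64
Payment period 4: opening $3,977.64; interest $119.33 → $4,096.97; payment $4,096.97; balance $0.00
Total interest: $976.99 + $699.51 + $413.71 + $119.33 = $2,209.54

$2,209.54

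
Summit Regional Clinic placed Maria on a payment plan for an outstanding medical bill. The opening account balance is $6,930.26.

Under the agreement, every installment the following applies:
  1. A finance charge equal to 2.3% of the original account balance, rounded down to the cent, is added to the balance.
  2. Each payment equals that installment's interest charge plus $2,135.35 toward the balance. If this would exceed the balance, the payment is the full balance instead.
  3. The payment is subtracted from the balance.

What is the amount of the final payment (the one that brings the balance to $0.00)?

$683.60

# | Opening | Interest | Payment | End bal
1 | $6,930.26 | $159.39 | $2,294.74 | $4,794.91
2 | $4,794.91 | $159.39 | $2,294.74 | $2,659.56
3 | $2,659.56 | $159.39 | $2,294.74 | $524.21
4 | $524.21 | $159.39 | $683.60 | $0.00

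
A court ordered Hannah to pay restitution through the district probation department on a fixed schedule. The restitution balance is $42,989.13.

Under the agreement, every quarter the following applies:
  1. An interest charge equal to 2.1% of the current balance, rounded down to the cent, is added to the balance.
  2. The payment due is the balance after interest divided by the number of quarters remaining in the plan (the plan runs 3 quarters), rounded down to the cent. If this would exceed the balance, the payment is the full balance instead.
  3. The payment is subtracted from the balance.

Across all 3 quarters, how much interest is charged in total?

$1,830.94

# | Opening | Interest | Payment | End bal
1 | $42,989.13 | $902.77 | $14,630.63 | $29,261.27
2 | $29,261.27 | $614.48 | $14,937.87 | $14,937.88
3 | $14,937.88 | $313.69 | $15,251.57 | $0.00
Total interest: $902.77 + $614.48 + $313.69 = $1,830.94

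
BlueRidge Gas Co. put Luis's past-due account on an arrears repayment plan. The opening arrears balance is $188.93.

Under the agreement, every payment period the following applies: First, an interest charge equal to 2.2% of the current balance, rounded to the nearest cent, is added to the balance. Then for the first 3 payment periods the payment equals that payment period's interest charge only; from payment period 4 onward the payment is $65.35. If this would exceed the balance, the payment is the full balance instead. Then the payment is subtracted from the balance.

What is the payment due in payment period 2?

$4.16

Payment period 1: $188.93 +$4.16 interest = $193.09; pay $4.16 → $188.93
Payment period 2: $188.93 +$4.16 interest = $193.09; pay $4.16 → $188.93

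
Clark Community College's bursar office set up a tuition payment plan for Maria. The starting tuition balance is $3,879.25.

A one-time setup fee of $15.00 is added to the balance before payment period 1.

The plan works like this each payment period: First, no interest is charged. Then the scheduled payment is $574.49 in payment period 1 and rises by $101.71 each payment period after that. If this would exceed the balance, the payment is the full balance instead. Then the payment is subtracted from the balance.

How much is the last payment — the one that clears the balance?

$4.70

Payment period 1: $3,894.25 − $574.49 → $3,319.76
Payment period 2: $3,319.76 − $676.20 → $2,643.56
Payment period 3: $2,643.56 − $777.91 → $1,865.65
Payment period 4: $1,865.65 − $879.62 → $986.03
Payment period 5: $986.03 − $981.33 → $4.70
Payment period 6: $4.70 − $4.70 → $0.00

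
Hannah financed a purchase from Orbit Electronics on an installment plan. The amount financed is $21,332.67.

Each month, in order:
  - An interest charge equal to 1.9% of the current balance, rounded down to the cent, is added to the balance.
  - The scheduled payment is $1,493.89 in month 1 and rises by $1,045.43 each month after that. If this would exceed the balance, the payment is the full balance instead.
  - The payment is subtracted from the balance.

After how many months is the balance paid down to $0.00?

# | Opening | Interest | Payment | End bal
1 | $21,332.67 | $405.32 | $1,493.89 | $20,244.10
2 | $20,244.10 | $384.63 | $2,539.32 | $18,089.41
3 | $18,089.41 | $343.69 | $3,584.75 | $14,848.35
4 | $14,848.35 | $282.11 | $4,630.18 | $10,500.28
5 | $10,500.28 | $199.50 | $5,675.61 | $5,024.17
6 | $5,024.17 | $95.45 | $5,119.62 | $0.00
Balance reaches $0.00 in month 6.

6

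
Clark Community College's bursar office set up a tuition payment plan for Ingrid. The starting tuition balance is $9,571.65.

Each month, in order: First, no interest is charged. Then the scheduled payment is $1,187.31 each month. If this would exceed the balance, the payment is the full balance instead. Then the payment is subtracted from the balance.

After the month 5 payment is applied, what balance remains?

$3,635.10

Month 1: $9,571.65 − $1,187.31 → $8,384.34
Month 2: $8,384.34 − $1,187.31 → $7,197.03
Month 3: $7,197.03 − $1,187.31 → $6,009.72
Month 4: $6,009.72 − $1,187.31 → $4,822.41
Month 5: $4,822.41 − $1,187.31 → $3,635.10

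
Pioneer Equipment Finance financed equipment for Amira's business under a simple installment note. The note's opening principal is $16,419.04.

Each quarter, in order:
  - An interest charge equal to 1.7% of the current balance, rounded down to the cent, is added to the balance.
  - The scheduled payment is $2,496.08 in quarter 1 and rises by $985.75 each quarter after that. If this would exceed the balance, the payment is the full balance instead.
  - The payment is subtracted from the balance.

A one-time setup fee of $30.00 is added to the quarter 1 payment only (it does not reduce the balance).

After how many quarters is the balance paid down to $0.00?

5

Quarter 1: opening $16,419.04; interest $279.12 → $16,698.16; payment $2,496.08 (+ $30.00 fee); balance $14,202.08
Quarter 2: opening $14,202.08; interest $241.43 → $14,443.51; payment $3,481.83; balance $10,961.68
Quarter 3: opening $10,961.68; interest $186.34 → $11,148.02; payment $4,467.58; balance $6,680.44
Quarter 4: opening $6,680.44; interest $113.56 → $6,794.00; payment $5,453.33; balance $1,340.67
Quarter 5: opening $1,340.67; interest $22.79 → $1,363.46; payment $1,363.46; balance $0.00
Balance reaches $0.00 in quarter 5.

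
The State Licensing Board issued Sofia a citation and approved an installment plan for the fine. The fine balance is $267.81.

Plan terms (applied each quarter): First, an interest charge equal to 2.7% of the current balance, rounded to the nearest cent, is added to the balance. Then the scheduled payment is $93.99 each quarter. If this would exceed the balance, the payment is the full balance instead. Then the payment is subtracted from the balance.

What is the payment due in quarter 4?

Quarter 1: opening $267.81; interest $7.23 → $275.04; payment $93.99; balance $181.05
Quarter 2: opening $181.05; interest $4.89 → $185.94; payment $93.99; balance $91.95
Quarter 3: opening $91.95; interest $2.48 → $94.43; payment $93.99; balance $0.44
Quarter 4: opening $0.44; interest $0.01 → $0.45; payment $0.45; balance $0.00

$0.45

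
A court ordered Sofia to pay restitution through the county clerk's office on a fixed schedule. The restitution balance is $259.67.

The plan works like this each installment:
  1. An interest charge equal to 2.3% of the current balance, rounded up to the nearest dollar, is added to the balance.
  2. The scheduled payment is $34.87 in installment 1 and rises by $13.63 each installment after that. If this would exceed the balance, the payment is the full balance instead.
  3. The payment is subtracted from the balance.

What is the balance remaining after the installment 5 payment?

$0.00

Installment 1: $259.67 +$6.00 interest = $265.67; pay $34.87 → $230.80
Installment 2: $230.80 +$6.00 interest = $236.80; pay $48.50 → $188.30
Installment 3: $188.30 +$5.00 interest = $193.30; pay $62.13 → $131.17
Installment 4: $131.17 +$4.00 interest = $135.17; pay $75.76 → $59.41
Installment 5: $59.41 +$2.00 interest = $61.41; pay $61.41 → $0.00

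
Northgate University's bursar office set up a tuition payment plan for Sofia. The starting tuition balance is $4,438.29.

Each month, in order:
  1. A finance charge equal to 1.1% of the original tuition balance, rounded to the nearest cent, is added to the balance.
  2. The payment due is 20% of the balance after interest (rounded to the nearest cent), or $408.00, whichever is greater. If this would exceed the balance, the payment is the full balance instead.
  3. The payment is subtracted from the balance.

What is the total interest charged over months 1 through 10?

$488.20

Month 1: $4,438.29 +$48.82 interest = $4,487.11; pay $897.42 → $3,589.69
Month 2: $3,589.69 +$48.82 interest = $3,638.51; pay $727.70 → $2,910.81
Month 3: $2,910.81 +$48.82 interest = $2,959.63; pay $591.93 → $2,367.70
Month 4: $2,367.70 +$48.82 interest = $2,416.52; pay $483.30 → $1,933.22
Month 5: $1,933.22 +$48.82 interest = $1,982.04; pay $408.00 → $1,574.04
Month 6: $1,574.04 +$48.82 interest = $1,622.86; pay $408.00 → $1,214.86
Month 7: $1,214.86 +$48.82 interest = $1,263.68; pay $408.00 → $855.68
Month 8: $855.68 +$48.82 interest = $904.50; pay $408.00 → $496.50
Month 9: $496.50 +$48.82 interest = $545.32; pay $408.00 → $137.32
Month 10: $137.32 +$48.82 interest = $186.14; pay $186.14 → $0.00
Total interest: $48.82 + $48.82 + $48.82 + $48.82 + $48.82 + $48.82 + $48.82 + $48.82 + $48.82 + $48.82 = $488.20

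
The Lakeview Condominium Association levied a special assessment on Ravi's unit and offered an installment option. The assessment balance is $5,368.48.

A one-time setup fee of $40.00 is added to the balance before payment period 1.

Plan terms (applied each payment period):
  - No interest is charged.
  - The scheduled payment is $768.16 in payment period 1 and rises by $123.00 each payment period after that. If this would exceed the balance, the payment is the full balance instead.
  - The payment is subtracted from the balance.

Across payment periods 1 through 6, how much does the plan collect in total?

Payment period 1: $5,408.48 − $768.16 → $4,640.32
Payment period 2: $4,640.32 − $891.16 → $3,749.16
Payment period 3: $3,749.16 − $1,014.16 → $2,735.00
Payment period 4: $2,735.00 − $1,137.16 → $1,597.84
Payment period 5: $1,597.84 − $1,260.16 → $337.68
Payment period 6: $337.68 − $337.68 → $0.00
Total paid: $5,408.48

$5,408.48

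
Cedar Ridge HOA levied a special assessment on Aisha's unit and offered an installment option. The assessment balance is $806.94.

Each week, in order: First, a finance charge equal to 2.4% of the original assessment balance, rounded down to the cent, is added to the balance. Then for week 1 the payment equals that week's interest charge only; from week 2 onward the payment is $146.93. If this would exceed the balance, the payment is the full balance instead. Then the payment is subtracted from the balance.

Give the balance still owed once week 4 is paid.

Week 1: $806.94 +$19.36 interest = $826.30; pay $19.36 → $806.94
Week 2: $806.94 +$19.36 interest = $826.30; pay $146.93 → $679.37
Week 3: $679.37 +$19.36 interest = $698.73; pay $146.93 → $551.80
Week 4: $551.80 +$19.36 interest = $571.16; pay $146.93 → $424.23

$424.23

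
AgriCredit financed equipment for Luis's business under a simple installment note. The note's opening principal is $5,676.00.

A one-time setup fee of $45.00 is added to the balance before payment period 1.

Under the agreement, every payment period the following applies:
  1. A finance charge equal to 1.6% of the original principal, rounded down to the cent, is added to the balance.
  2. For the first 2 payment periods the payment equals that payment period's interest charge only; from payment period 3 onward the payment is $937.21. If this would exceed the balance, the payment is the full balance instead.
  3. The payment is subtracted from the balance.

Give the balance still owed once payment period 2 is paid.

$5,721.00

# | Opening | Interest | Payment | End bal
1 | $5,721.00 | $90.81 | $90.81 | $5,721.00
2 | $5,721.00 | $90.81 | $90.81 | $5,721.00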